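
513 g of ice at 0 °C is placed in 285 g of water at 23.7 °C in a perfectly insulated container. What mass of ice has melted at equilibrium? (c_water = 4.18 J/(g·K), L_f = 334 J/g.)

m_melted ≈ 84.5 g

Cooling the water to 0 °C releases 285×4.18×23.7 = 28234 J.
To melt every bit of ice: 513×334 = 171342 J.
28234 J < 171342 J, so only part of the ice melts and the system sits at 0 °C.
m_melted×334 = 28234  ⇒  m_melted ≈ 84.53 g.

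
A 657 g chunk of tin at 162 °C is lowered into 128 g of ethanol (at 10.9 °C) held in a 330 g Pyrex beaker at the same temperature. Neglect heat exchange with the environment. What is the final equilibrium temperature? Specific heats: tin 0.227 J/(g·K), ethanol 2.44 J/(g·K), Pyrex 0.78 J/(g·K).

Setting the total heat transfer to zero:
657×0.227×(T − 162) + 128×2.44×(T − 10.9) + 330×0.78×(T − 10.9) = 0
(149.14 + 312.32 + 257.4) T = 149.14×162 + 312.32×10.9 + 257.4×10.9
T = 30370/718.86 ≈ 42.25 °C

T_f ≈ 42.2 °C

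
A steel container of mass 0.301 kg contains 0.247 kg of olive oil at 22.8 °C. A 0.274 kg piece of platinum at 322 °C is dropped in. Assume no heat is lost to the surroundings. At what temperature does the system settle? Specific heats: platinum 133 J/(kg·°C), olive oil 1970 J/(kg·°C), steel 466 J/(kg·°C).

Setting the total heat transfer to zero:
0.274·133·(T − 322) + 0.247·1970·(T − 22.8) + 0.301·466·(T − 22.8) = 0
36.44(T − 322) + 486.59(T − 22.8) + 140.27(T − 22.8) = 0
(36.44 + 486.59 + 140.27) T = 36.44·322 + 486.59·22.8 + 140.27·22.8
T = 26027 / 663.3 = 39.2 °C

T_f ≈ 39.2 °C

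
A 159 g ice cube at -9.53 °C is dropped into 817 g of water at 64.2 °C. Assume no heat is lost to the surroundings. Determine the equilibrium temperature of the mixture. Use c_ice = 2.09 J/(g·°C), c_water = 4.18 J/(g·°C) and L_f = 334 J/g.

T_f ≈ 39.9 °C

Net heat exchanged in the isolated system is zero:
warm ice to 0 °C: 159×2.09×(0 − (-9.53)) = 3166.9; melt ice: 159×334 = 53106; warm the meltwater: 664.62 T; water: 3415.1(T − 64.2)
4079.7 T = 219247 − 56273 = 162974
T ≈ 39.95 °C. Since T > 0 °C, the all-ice-melts assumption holds.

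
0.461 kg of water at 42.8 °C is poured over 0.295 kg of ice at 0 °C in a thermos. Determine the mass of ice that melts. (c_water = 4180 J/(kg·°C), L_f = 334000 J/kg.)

m_melted ≈ 0.247 kg

Cooling the water to 0 °C releases 0.461·4180·42.8 = 82475 J.
Melting all 0.295 kg of ice would need 0.295·334000 = 98530 J.
That's not enough to melt it all — equilibrium is at 0 °C with ice remaining.
m_melt = 82475 / L_f = 0.2469 kg.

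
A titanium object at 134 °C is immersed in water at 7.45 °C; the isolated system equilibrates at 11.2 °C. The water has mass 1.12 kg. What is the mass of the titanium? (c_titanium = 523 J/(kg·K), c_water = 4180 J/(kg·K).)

m ≈ 0.273 kg

Heat lost by the titanium = heat gained by the water:
m·523·(134 − 11.2) = 1.12·4180·(11.2 − 7.45)
64224 m = 17556  ⇒  m ≈ 0.2734 kg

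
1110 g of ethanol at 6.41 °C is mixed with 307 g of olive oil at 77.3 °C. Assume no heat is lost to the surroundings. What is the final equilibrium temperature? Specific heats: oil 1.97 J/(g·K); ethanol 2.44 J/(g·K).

T_f ≈ 19.4 °C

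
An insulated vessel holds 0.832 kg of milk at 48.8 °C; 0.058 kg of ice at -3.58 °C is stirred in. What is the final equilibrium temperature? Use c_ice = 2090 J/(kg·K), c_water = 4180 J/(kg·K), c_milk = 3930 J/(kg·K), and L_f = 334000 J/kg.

T_f ≈ 39.8 °C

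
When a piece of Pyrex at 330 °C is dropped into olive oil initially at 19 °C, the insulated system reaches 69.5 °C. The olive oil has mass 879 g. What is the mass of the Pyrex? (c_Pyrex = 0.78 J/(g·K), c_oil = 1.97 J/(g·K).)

Net heat exchanged in the isolated system is zero:
m·0.78·(69.5 − 330) + 879·1.97·(69.5 − 19) = 0
-203.19 m = -87447
m = -87447/-203.19 ≈ 430.4 g

m ≈ 430 g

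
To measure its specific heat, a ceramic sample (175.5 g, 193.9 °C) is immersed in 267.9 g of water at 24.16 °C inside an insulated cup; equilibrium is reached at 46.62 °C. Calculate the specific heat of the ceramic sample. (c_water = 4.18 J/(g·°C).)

c ≈ 0.973 J/(g·°C)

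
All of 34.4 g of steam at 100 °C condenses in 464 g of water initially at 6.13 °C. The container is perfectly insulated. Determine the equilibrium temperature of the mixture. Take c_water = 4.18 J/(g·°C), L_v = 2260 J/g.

T_f ≈ 49.9 °C

Taking heat into each body as positive, Σ m c ΔT = 0:
condense steam: −34.4×2260 = −77744
  condensed water 100 °C→T: 143.79(T − 100)
  original water: 1939.5(T − 6.13)
2083.3 T = 77744 + 14379 + 11889 = 104012
T ≈ 49.93 °C — below 100 °C, confirming all the steam condensed.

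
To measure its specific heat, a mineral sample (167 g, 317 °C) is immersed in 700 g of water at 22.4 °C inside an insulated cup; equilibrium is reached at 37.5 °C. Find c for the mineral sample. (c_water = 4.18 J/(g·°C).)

c ≈ 0.947 J/(g·°C)

Energy conservation, ΣQ = 0:
167·c·(37.5 − 317) + 700·4.18·(37.5 − 22.4) = 0
-46676 c = -44183
c = -44183/-46676 ≈ 0.9466 J/(g·°C)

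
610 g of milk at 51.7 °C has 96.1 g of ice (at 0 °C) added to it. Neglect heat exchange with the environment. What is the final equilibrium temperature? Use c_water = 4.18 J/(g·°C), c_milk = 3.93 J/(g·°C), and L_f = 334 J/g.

Energy balance with sensible and latent terms:
melt ice: 96.1×334 = 32097; warm the meltwater: 401.7 T; milk cools: 610×3.93×(T − 51.7) = 2397.3(T − 51.7)
2799 T = 123940 − 32097 = 91843
T ≈ 32.81 °C (positive, so assuming full melt was valid).

T_f ≈ 32.8 °C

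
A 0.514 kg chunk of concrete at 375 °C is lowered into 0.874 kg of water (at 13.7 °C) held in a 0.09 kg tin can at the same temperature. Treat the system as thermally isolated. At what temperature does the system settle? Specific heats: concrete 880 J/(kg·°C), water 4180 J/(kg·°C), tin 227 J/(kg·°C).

T_f ≈ 53.3 °C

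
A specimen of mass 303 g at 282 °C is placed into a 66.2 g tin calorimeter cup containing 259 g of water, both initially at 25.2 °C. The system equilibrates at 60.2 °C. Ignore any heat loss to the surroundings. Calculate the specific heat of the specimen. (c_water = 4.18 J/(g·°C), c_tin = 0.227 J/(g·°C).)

Net heat exchanged in the isolated system is zero:
303×c×(60.2 − 282) + 259×4.18×(60.2 − 25.2) + 66.2×0.227×(60.2 − 25.2) = 0
-67205 c = -38418
c = -38418/-67205 ≈ 0.5716 J/(g·°C)

c ≈ 0.572 J/(g·°C)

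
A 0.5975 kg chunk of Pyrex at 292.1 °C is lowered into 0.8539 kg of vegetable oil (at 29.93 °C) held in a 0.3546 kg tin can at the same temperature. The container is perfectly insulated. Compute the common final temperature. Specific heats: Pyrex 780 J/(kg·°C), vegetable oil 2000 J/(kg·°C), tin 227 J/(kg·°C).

T_f = Σ m_i c_i T_i / Σ m_i c_i:
T_f = (466.05·292.1 + 1707.8·29.93 + 80.49·29.93) / (466.05 + 1707.8 + 80.49)
    = 189657 / 2254.3 ≈ 84.13 °C

T_f ≈ 84.1 °C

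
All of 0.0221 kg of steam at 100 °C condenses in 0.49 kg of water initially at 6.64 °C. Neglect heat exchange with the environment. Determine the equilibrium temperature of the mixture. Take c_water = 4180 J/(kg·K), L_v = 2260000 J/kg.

Sum of m c ΔT and latent-heat terms is zero:
latent heat released on condensation: 0.0221×2260000 = 49946
  condensed water 100 °C→T: 92.38(T − 100)
  original water: 2048.2(T − 6.64)
2140.6 T = 49946 + 9237.8 + 13600 = 72784
T ≈ 34.00 °C — below 100 °C, confirming all the steam condensed.

T_f ≈ 34.0 °C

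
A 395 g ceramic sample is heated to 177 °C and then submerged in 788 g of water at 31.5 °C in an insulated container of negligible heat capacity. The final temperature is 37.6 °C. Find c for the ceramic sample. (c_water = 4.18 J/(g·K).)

c ≈ 0.365 J/(g·K)

Conservation of energy gives ΣQ = 0:
395×c×(37.6 − 177) + 788×4.18×(37.6 − 31.5) = 0
-55063 c = -20092
c = -20092/-55063 ≈ 0.3649 J/(g·K)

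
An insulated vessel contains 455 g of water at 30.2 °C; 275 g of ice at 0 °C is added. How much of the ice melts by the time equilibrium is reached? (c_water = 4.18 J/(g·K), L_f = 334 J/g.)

Heat available from the water dropping to 0 °C: 455·4.18·30.2 = 57437 J.
To melt every bit of ice: 275·334 = 91850 J.
Since 57437 < 91850 J, not all the ice melts; equilibrium is at 0 °C.
m_melt = 57437 / L_f = 172 g.

m_melted ≈ 172 g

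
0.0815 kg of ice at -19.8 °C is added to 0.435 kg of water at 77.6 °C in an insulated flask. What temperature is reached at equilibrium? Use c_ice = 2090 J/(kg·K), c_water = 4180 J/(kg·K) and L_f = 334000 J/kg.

T_f ≈ 51.2 °C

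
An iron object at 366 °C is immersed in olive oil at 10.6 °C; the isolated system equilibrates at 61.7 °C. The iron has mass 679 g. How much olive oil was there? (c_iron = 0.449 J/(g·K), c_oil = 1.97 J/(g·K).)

Setting the total heat transfer to zero:
679·0.449·(61.7 − 366) + m·1.97·(61.7 − 10.6) = 0
100.67 m = 92772
m = 92772/100.67 ≈ 921.6 g

m ≈ 922 g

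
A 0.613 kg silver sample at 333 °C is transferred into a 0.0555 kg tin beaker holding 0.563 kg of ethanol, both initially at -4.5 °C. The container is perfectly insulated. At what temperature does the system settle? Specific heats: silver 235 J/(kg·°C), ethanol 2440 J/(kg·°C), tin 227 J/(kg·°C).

T_f ≈ 27.3 °C

Net heat exchanged in the isolated system is zero:
0.613×235×(T − 333) + 0.563×2440×(T − (-4.5)) + 0.0555×227×(T − (-4.5)) = 0
144.06(T − 333) + 1373.7(T − (-4.5)) + 12.6(T − (-4.5)) = 0
(144.06 + 1373.7 + 12.6) T = 144.06×333 + 1373.7×(-4.5) + 12.6×(-4.5)
T = 41732 / 1530.4 = 27.3 °C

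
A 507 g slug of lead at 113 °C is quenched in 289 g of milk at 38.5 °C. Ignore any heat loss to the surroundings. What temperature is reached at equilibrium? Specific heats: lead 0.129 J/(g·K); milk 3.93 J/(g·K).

T_f ≈ 42.6 °C

|Q_lead| = |Q_milk|:
507*0.129*(113 − T) = 289*3.93*(T − 38.5)
65.4(113 − T) = 1135.8(T − 38.5)
1201.2 T = 51118  ⇒  T ≈ 42.56 °C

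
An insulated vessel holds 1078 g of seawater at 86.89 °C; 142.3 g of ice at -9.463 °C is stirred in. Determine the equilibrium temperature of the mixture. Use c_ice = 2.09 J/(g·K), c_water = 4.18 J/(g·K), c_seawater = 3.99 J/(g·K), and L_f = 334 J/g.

Heat gained plus heat lost sum to zero:
ice -9.463→0 °C: 142.3×2.09×9.463 = 2814.4
  latent heat to melt: 142.3×334 = 47528
  warm the meltwater: 594.81 T
  seawater cools: 1078×3.99×(T − 86.89) = 4301.2(T − 86.89)
4896 T = 373733 − 50343 = 323390
T ≈ 66.05 °C (positive, so assuming full melt was valid).

T_f ≈ 66.1 °C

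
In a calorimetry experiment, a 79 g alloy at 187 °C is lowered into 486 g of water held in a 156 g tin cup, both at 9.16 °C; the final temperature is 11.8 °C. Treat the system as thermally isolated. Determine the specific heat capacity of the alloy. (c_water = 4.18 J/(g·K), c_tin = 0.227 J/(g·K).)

Net heat exchanged in the isolated system is zero:
79·c·(11.8 − 187) + 486·4.18·(11.8 − 9.16) + 156·0.227·(11.8 − 9.16) = 0
-13841 c = -5456.6
c = -5456.6/-13841 ≈ 0.3942 J/(g·K)

c ≈ 0.394 J/(g·K)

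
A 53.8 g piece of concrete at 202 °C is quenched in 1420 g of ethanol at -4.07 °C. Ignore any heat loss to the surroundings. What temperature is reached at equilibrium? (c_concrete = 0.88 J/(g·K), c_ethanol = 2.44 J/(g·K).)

T_f ≈ -1.3 °C

Taking heat into each body as positive, Σ m c ΔT = 0:
53.8×0.88×(T − 202) + 1420×2.44×(T − (-4.07)) = 0
(47.34 + 3464.8) T = 47.34×202 + 3464.8×(-4.07)
T ≈ -1.29 °C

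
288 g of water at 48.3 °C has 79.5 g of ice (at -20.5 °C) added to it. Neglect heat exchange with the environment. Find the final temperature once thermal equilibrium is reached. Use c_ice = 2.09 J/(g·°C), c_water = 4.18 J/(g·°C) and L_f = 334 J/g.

T_f ≈ 18.3 °C

Let T be the final temperature. ΣQ_i = 0:
warm ice to 0 °C: 79.5×2.09×(0 − (-20.5)) = 3406.2; melt ice: 79.5×334 = 26553; warm the meltwater: 332.31 T; water cools: 288×4.18×(T − 48.3) = 1203.8(T − 48.3)
1536.1 T = 58145 − 29959 = 28186
T ≈ 18.35 °C. Since T > 0 °C, the all-ice-melts assumption holds.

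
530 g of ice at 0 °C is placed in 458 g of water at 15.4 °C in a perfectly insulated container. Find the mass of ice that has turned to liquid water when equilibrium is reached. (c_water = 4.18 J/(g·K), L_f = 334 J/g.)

m_melted ≈ 88.3 g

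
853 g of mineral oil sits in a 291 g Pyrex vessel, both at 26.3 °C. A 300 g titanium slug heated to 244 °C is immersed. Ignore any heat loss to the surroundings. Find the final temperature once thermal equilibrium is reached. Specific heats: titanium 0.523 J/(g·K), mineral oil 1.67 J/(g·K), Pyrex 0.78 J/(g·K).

T_f ≈ 45.2 °C

Energy conservation, ΣQ = 0:
300×0.523×(T − 244) + 853×1.67×(T − 26.3) + 291×0.78×(T − 26.3) = 0
1808.4 T = 81718
T ≈ 45.19 °C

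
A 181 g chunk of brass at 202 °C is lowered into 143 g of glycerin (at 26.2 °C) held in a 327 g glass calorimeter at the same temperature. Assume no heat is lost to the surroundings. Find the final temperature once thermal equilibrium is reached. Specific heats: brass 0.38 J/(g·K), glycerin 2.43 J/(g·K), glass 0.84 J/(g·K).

With ΣQ=0 the equilibrium temperature is the m·c-weighted mean:
T_f = (68.78·202 + 347.49·26.2 + 274.68·26.2) / (68.78 + 347.49 + 274.68)
    = 30194 / 690.95 ≈ 43.70 °C

T_f ≈ 43.7 °C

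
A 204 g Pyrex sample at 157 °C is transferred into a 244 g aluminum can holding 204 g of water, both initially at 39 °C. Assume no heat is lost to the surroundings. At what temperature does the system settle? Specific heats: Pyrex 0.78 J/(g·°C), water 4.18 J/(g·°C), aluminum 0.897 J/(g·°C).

T_f ≈ 54.3 °C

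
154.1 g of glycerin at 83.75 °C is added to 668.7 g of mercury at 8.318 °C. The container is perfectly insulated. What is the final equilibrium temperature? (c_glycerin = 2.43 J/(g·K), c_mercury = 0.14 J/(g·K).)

T_f ≈ 68.7 °C

T_f is the heat-capacity-weighted average of the initial temperatures:
T_f = (374.46*83.75 + 93.62*8.318) / (374.46 + 93.62)
    = 32140 / 468.08 ≈ 68.66 °C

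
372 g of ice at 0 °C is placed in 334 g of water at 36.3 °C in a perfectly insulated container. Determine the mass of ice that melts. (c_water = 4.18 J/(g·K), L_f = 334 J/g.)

m_melted ≈ 152 g

Cooling the water to 0 °C releases 334·4.18·36.3 = 50679 J.
Melting all 372 g of ice would need 372·334 = 124248 J.
50679 J < 124248 J, so only part of the ice melts and the system sits at 0 °C.
m_melt = 50679 / L_f = 151.7 g.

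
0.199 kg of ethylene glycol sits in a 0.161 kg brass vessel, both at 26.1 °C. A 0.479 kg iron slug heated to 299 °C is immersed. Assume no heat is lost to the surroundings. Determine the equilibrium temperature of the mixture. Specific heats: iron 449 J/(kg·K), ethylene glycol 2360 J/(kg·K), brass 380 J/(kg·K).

T_f ≈ 104.8 °C

T_f is the heat-capacity-weighted average of the initial temperatures:
T_f = (215.07·299 + 469.64·26.1 + 61.18·26.1) / (215.07 + 469.64 + 61.18)
    = 78161 / 745.89 ≈ 104.79 °C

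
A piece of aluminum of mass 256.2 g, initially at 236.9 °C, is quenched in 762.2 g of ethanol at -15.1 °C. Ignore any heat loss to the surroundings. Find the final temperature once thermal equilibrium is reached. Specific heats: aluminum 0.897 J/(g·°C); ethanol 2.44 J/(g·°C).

With ΣQ=0 the equilibrium temperature is the m·c-weighted mean:
T_f = (229.81*236.9 + 1859.8*(-15.1)) / (229.81 + 1859.8)
    = 26360 / 2089.6 ≈ 12.61 °C

T_f ≈ 12.6 °C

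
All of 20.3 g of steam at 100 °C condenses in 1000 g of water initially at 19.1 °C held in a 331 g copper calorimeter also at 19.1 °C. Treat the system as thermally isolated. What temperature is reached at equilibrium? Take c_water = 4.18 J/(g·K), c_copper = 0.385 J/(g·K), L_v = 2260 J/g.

T_f ≈ 31.1 °C

Sum of m c ΔT and latent-heat terms is zero:
latent heat released on condensation: 20.3×2260 = 45878; condensate cools 100→T: 20.3×4.18×(T − 100) = 84.85(T − 100); water warms: 1000×4.18×(T − 19.1) = 4180(T − 19.1); copper cup: 331×0.385×(T − 19.1) = 127.44(T − 19.1)
4392.3 T = 45878 + 8485.4 + 82272 = 136635
T ≈ 31.11 °C — below 100 °C, confirming all the steam condensed.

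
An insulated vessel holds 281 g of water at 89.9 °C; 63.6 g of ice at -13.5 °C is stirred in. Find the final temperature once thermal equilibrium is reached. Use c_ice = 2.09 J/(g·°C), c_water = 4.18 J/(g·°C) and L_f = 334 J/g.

Energy balance with sensible and latent terms:
ice -13.5→0 °C: 63.6×2.09×13.5 = 1794.5
  latent heat to melt: 63.6×334 = 21242
  warm the meltwater: 265.85 T
  water cools: 281×4.18×(T − 89.9) = 1174.6(T − 89.9)
1440.4 T = 105595 − 23037 = 82558
T ≈ 57.31 °C. Since T > 0 °C, the all-ice-melts assumption holds.

T_f ≈ 57.3 °C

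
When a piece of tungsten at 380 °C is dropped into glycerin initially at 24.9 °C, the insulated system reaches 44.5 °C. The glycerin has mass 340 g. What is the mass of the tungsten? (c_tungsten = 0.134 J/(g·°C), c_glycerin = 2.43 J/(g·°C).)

m ≈ 360 g

Heat lost by the tungsten = heat gained by the glycerin:
m·0.134·(380 − 44.5) = 340·2.43·(44.5 − 24.9)
44.96 m = 16194  ⇒  m ≈ 360.2 g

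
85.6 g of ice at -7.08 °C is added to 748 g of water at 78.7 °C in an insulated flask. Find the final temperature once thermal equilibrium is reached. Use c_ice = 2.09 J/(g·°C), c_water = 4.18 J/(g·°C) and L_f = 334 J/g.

T_f ≈ 62.0 °C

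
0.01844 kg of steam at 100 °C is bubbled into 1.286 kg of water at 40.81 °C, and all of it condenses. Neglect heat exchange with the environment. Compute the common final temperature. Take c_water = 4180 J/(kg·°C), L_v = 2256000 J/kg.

T_f ≈ 49.3 °C

Energy conservation, ΣQ = 0:
condense steam: −0.01844·2256000 = −41601; condensate cools 100→T: 0.01844·4180·(T − 100) = 77.08(T − 100); water warms: 1.286·4180·(T − 40.81) = 5375.5(T − 40.81)
5452.6 T = 41601 + 7707.9 + 219373 = 268682
T ≈ 49.28 °C — below 100 °C, confirming all the steam condensed.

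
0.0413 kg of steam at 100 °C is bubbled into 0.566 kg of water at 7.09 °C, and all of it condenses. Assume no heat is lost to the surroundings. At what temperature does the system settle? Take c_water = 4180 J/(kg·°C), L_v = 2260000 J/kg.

T_f ≈ 50.2 °C

Let T be the final temperature. ΣQ_i = 0:
steam→water at 100 °C releases m L_v = 0.0413×2260000 = 93338; condensed water 100 °C→T: 172.63(T − 100); water warms: 0.566×4180×(T − 7.09) = 2365.9(T − 7.09)
2538.5 T = 93338 + 17263 + 16774 = 127375
T ≈ 50.18 °C (< 100 °C, so full condensation is consistent).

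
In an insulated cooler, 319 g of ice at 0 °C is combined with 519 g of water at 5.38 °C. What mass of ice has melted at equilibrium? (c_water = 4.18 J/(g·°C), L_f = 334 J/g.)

Heat available from the water dropping to 0 °C: 519×4.18×5.38 = 11671 J.
Fully melting the ice requires m_ice L_f = 319×334 = 106546 J.
That's not enough to melt it all — equilibrium is at 0 °C with ice remaining.
m_melt = 11671 / L_f = 34.94 g.

m_melted ≈ 34.9 g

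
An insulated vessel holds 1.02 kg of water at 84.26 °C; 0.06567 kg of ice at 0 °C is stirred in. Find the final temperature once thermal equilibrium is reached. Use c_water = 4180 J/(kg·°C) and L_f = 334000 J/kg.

T_f ≈ 74.3 °C

Heat gained plus heat lost sum to zero:
latent heat to melt: 0.06567×334000 = 21934
  meltwater 0→T: 0.06567×4180×T = 274.5 T
  water cools: 1.02×4180×(T − 84.26) = 4263.6(T − 84.26)
4538.1 T = 359251 − 21934 = 337317
T ≈ 74.33 °C (positive, so assuming full melt was valid).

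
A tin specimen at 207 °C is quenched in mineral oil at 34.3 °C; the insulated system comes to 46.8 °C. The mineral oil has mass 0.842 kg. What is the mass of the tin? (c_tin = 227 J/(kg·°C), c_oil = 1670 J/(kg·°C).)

m ≈ 0.483 kg

Energy conservation, ΣQ = 0:
m×227×(46.8 − 207) + 0.842×1670×(46.8 − 34.3) = 0
-36365 m = -17577
m = -17577/-36365 ≈ 0.4833 kg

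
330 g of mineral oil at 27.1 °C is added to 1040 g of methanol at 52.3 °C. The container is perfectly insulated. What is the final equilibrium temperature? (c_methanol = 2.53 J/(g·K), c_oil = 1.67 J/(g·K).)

T_f ≈ 47.9 °C

Conservation of energy gives ΣQ = 0:
1040·2.53·(T − 52.3) + 330·1.67·(T − 27.1) = 0
3182.3 T = 152547
T ≈ 47.94 °C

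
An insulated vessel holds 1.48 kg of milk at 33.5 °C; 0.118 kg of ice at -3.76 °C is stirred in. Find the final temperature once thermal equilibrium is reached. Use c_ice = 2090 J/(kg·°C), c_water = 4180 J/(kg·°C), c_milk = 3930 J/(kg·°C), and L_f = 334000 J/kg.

T_f ≈ 24.5 °C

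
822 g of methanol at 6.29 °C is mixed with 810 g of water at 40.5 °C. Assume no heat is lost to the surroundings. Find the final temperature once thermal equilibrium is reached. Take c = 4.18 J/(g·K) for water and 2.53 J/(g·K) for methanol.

T_f ≈ 27.5 °C

Energy conservation, ΣQ = 0:
810×4.18×(T − 40.5) + 822×2.53×(T − 6.29) = 0
(3385.8 + 2079.7) T = 3385.8×40.5 + 2079.7×6.29
T = 150206/5465.5 ≈ 27.48 °C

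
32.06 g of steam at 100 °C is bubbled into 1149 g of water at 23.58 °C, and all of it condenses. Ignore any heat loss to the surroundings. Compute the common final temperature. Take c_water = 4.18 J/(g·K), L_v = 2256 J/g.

Energy balance with sensible and latent terms:
condense steam: −32.06·2256 = −72327; condensate cools 100→T: 32.06·4.18·(T − 100) = 134.01(T − 100); water warms: 1149·4.18·(T − 23.58) = 4802.8(T − 23.58)
4936.8 T = 72327 + 13401 + 113250 = 198979
T ≈ 40.30 °C (< 100 °C, so full condensation is consistent).

T_f ≈ 40.3 °C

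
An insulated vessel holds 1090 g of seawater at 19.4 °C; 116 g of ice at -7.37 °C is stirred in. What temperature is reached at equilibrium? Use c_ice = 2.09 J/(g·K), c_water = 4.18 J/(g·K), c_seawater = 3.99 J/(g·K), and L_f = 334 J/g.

Net heat exchanged in the isolated system is zero:
warm ice to 0 °C: 116×2.09×(0 − (-7.37)) = 1786.8; melt ice: 116×334 = 38744; warm the meltwater: 484.88 T; seawater cools: 1090×3.99×(T − 19.4) = 4349.1(T − 19.4)
4834 T = 84373 − 40531 = 43842
T ≈ 9.07 °C. Since T > 0 °C, the all-ice-melts assumption holds.

T_f ≈ 9.1 °C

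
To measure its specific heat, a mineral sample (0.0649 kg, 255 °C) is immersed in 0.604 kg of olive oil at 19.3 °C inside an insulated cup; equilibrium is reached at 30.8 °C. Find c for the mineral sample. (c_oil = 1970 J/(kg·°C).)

c ≈ 940 J/(kg·°C)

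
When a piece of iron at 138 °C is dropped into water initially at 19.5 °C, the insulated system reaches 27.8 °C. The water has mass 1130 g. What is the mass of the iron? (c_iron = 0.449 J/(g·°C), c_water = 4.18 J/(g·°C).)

Heat lost by the iron = heat gained by the water:
m·0.449·(138 − 27.8) = 1130·4.18·(27.8 − 19.5)
49.48 m = 39204  ⇒  m ≈ 792.3 g

m ≈ 792 g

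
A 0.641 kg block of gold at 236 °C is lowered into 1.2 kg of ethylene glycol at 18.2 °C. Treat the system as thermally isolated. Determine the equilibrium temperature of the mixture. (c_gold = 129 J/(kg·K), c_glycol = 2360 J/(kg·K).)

T_f ≈ 24.4 °C

With ΣQ=0 the equilibrium temperature is the m·c-weighted mean:
T_f = (82.69×236 + 2832×18.2) / (82.69 + 2832)
    = 71057 / 2914.7 ≈ 24.38 °C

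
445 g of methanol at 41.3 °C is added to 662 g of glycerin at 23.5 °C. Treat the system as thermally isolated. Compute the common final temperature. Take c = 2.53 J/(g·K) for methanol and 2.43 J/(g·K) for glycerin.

Energy conservation, ΣQ = 0:
445×2.53×(T − 41.3) + 662×2.43×(T − 23.5) = 0
1125.8(T − 41.3) + 1608.7(T − 23.5) = 0
(1125.8 + 1608.7) T = 1125.8×41.3 + 1608.7×23.5
T = 84301 / 2734.5 = 30.8 °C

T_f ≈ 30.8 °C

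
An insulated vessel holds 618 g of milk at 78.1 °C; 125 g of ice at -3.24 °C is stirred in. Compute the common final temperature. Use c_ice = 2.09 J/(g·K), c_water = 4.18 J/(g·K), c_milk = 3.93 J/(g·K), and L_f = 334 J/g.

T_f ≈ 49.8 °C

Let T be the final temperature. ΣQ_i = 0:
warm ice to 0 °C: 125×2.09×(0 − (-3.24)) = 846.45
  latent heat to melt: 125×334 = 41750
  warm the meltwater: 522.5 T
  milk cools: 618×3.93×(T − 78.1) = 2428.7(T − 78.1)
2951.2 T = 189685 − 42596 = 147088
T ≈ 49.84 °C. Since T > 0 °C, the all-ice-melts assumption holds.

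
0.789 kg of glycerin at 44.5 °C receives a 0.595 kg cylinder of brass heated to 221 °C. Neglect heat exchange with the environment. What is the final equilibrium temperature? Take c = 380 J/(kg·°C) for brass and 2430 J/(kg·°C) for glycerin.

T_f ≈ 63.1 °C

With ΣQ=0 the equilibrium temperature is the m·c-weighted mean:
T_f = (226.1×221 + 1917.3×44.5) / (226.1 + 1917.3)
    = 135287 / 2143.4 ≈ 63.12 °C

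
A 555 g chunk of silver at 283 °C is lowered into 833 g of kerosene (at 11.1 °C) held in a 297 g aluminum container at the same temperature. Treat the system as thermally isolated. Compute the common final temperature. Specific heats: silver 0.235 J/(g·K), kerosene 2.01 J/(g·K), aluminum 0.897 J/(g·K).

T_f ≈ 28.2 °C

Setting the total heat transfer to zero:
555×0.235×(T − 283) + 833×2.01×(T − 11.1) + 297×0.897×(T − 11.1) = 0
130.42(T − 283) + 1674.3(T − 11.1) + 266.41(T − 11.1) = 0
2071.2 T = 58452
T = 58452/2071.2 ≈ 28.22 °C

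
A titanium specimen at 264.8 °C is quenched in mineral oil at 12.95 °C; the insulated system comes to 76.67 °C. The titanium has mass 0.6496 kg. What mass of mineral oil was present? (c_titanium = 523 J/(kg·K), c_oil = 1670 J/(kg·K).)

Net heat exchanged in the isolated system is zero:
0.6496·523·(76.67 − 264.8) + m·1670·(76.67 − 12.95) = 0
106412 m = 63915
m = 63915/106412 ≈ 0.6006 kg

m ≈ 0.601 kg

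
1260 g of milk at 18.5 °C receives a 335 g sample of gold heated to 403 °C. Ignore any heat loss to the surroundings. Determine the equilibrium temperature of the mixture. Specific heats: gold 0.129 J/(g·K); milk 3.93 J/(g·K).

T_f ≈ 21.8 °C

Taking heat into each body as positive, Σ m c ΔT = 0:
335×0.129×(T − 403) + 1260×3.93×(T − 18.5) = 0
(43.22 + 4951.8) T = 43.22×403 + 4951.8×18.5
T = 109024 / 4995 = 21.8 °C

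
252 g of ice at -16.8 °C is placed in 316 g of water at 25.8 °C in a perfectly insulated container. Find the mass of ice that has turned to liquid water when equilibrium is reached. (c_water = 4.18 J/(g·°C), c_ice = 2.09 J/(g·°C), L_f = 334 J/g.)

Cooling the water to 0 °C releases 316·4.18·25.8 = 34079 J.
Of that, 252·2.09·16.8 = 8848.2 J goes to bring the ice to 0 °C, leaving 25230 J.
Fully melting the ice requires m_ice L_f = 252·334 = 84168 J.
25230 J < 84168 J, so only part of the ice melts and the system sits at 0 °C.
m_melted·334 = 25230  ⇒  m_melted ≈ 75.54 g.

m_melted ≈ 75.5 g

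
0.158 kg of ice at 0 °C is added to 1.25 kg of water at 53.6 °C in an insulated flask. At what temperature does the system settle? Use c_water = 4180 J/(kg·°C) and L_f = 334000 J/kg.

Sum of m c ΔT and latent-heat terms is zero:
latent heat to melt: 0.158·334000 = 52772; meltwater 0→T: 0.158·4180·T = 660.44 T; water cools: 1.25·4180·(T − 53.6) = 5225(T − 53.6)
5885.4 T = 280060 − 52772 = 227288
T ≈ 38.62 °C — above 0 °C, consistent with complete melting.

T_f ≈ 38.6 °C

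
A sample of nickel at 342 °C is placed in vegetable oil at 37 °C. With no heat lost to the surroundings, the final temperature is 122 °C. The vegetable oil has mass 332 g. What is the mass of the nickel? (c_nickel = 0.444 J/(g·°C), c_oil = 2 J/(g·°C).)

m ≈ 578 g

|Q_nickel| = |Q_oil|:
m·0.444·(342 − 122) = 332·2·(122 − 37)
97.68 m = 56440  ⇒  m ≈ 577.8 g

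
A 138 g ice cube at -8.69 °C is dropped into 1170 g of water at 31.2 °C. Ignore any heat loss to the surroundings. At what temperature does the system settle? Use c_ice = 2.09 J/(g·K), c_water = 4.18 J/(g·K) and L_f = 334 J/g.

T_f ≈ 19.0 °C

Sum of m c ΔT and latent-heat terms is zero:
ice -8.69→0 °C: 138×2.09×8.69 = 2506.4
  melt ice: 138×334 = 46092
  meltwater 0→T: 138×4.18×T = 576.84 T
  water cools: 1170×4.18×(T − 31.2) = 4890.6(T − 31.2)
5467.4 T = 152587 − 48598 = 103988
T ≈ 19.02 °C. Since T > 0 °C, the all-ice-melts assumption holds.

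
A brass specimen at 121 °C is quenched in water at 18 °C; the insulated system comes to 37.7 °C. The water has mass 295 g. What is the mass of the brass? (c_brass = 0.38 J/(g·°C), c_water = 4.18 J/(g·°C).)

m ≈ 767 g

Net heat exchanged in the isolated system is zero:
m×0.38×(37.7 − 121) + 295×4.18×(37.7 − 18) = 0
-31.65 m = -24292
m = -24292/-31.65 ≈ 767.4 g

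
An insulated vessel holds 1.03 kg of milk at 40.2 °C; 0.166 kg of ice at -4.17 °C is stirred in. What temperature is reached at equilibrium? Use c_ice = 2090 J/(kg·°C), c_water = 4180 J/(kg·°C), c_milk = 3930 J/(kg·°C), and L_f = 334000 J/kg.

Setting the total heat transfer to zero:
ice -4.17→0 °C: 0.166·2090·4.17 = 1446.7
  fusion: m_ice L_f = 0.166·334000 = 55444
  meltwater 0→T: 0.166·4180·T = 693.88 T
  milk cools: 1.03·3930·(T − 40.2) = 4047.9(T − 40.2)
4741.8 T = 162726 − 56891 = 105835
T ≈ 22.32 °C (positive, so assuming full melt was valid).

T_f ≈ 22.3 °C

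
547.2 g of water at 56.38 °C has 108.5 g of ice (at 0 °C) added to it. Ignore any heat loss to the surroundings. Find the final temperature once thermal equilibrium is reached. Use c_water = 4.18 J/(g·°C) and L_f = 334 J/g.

Energy conservation, ΣQ = 0:
melt ice: 108.5×334 = 36239
  warm the meltwater: 453.53 T
  water: 2287.3(T − 56.38)
2740.8 T = 128958 − 36239 = 92719
T ≈ 33.83 °C. Since T > 0 °C, the all-ice-melts assumption holds.

T_f ≈ 33.8 °C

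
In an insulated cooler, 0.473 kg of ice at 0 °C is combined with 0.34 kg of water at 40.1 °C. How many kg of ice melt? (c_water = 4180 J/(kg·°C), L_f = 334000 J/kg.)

m_melted ≈ 0.171 kg

Cooling the water to 0 °C releases 0.34×4180×40.1 = 56990 J.
Fully melting the ice requires m_ice L_f = 0.473×334000 = 157982 J.
Since 56990 < 157982 J, not all the ice melts; equilibrium is at 0 °C.
m_melt = 56990 / L_f = 0.1706 kg.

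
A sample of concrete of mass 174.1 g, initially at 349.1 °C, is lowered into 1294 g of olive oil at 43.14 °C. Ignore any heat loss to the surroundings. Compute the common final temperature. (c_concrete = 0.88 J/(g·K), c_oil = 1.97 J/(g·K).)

Taking heat into each body as positive, Σ m c ΔT = 0:
174.1×0.88×(T − 349.1) + 1294×1.97×(T − 43.14) = 0
(153.21 + 2549.2) T = 153.21×349.1 + 2549.2×43.14
T = 163457 / 2702.4 = 60.5 °C

T_f ≈ 60.5 °C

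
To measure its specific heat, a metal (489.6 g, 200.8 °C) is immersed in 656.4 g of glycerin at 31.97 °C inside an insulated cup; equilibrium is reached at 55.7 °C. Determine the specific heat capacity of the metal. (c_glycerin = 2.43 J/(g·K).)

m_s c (T_s − T_f) = m_glycerin c_glycerin (T_f − T_0):
489.6·c·(200.8 − 55.7) = 656.4·2.43·(55.7 − 31.97)
71041 c = 37851  ⇒  c ≈ 0.5328 J/(g·K)

c ≈ 0.533 J/(g·K)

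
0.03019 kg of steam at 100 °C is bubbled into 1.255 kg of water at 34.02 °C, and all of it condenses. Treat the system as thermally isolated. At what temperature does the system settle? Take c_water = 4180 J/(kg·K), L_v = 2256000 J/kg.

T_f ≈ 48.2 °C

Heat gained plus heat lost sum to zero:
steam→water at 100 °C releases m L_v = 0.03019×2256000 = 68109; condensate cools 100→T: 0.03019×4180×(T − 100) = 126.19(T − 100); original water: 5245.9(T − 34.02)
5372.1 T = 68109 + 12619 + 178466 = 259194
T ≈ 48.25 °C, under the boiling point, so the assumption holds.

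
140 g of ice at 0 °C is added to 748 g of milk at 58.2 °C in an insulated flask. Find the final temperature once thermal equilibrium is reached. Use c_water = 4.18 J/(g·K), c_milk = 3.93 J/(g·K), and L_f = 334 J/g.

T_f ≈ 35.3 °C

Conservation of energy gives ΣQ = 0:
fusion: m_ice L_f = 140·334 = 46760; warm the meltwater: 585.2 T; milk: 2939.6(T − 58.2)
3524.8 T = 171087 − 46760 = 124327
T ≈ 35.27 °C. Since T > 0 °C, the all-ice-melts assumption holds.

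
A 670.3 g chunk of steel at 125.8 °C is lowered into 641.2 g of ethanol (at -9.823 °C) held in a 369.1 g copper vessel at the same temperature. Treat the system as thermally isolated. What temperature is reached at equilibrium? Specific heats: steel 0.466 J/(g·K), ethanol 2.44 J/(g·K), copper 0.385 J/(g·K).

T_f ≈ 11.2 °C

Conservation of energy gives ΣQ = 0:
670.3·0.466·(T − 125.8) + 641.2·2.44·(T − (-9.823)) + 369.1·0.385·(T − (-9.823)) = 0
312.36(T − 125.8) + 1564.5(T − (-9.823)) + 142.1(T − (-9.823)) = 0
(312.36 + 1564.5 + 142.1) T = 312.36·125.8 + 1564.5·(-9.823) + 142.1·(-9.823)
T = 22531 / 2019 = 11.2 °C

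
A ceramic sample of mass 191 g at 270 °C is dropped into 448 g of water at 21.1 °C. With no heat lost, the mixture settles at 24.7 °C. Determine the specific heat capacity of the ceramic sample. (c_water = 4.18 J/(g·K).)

c ≈ 0.144 J/(g·K)

m_s c (T_s − T_f) = m_water c_water (T_f − T_0):
191·c·(270 − 24.7) = 448·4.18·(24.7 − 21.1)
46852 c = 6741.5  ⇒  c ≈ 0.1439 J/(g·K)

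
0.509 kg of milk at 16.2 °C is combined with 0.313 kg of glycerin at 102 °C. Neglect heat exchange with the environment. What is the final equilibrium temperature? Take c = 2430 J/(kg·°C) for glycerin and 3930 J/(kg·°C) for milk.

T_f ≈ 39.8 °C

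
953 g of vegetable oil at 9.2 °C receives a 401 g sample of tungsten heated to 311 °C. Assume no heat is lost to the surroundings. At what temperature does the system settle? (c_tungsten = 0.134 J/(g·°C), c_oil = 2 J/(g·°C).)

T_f ≈ 17.5 °C

Setting the total heat transfer to zero:
401×0.134×(T − 311) + 953×2×(T − 9.2) = 0
53.73(T − 311) + 1906(T − 9.2) = 0
(53.73 + 1906) T = 53.73×311 + 1906×9.2
T = 34246 / 1959.7 = 17.5 °C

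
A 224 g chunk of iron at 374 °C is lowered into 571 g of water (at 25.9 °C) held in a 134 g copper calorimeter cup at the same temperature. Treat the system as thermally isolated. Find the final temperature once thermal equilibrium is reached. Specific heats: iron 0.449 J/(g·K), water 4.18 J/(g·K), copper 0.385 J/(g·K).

Conservation of energy gives ΣQ = 0:
224·0.449·(T − 374) + 571·4.18·(T − 25.9) + 134·0.385·(T − 25.9) = 0
100.58(T − 374) + 2386.8(T − 25.9) + 51.59(T − 25.9) = 0
2538.9 T = 100769
T ≈ 39.69 °C

T_f ≈ 39.7 °C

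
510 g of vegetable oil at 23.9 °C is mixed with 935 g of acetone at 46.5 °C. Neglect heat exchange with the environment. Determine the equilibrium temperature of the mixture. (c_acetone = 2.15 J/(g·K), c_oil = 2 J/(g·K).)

Heat lost by the acetone equals heat gained by the oil:
935×2.15×(46.5 − T) = 510×2×(T − 23.9)
2010.2(46.5 − T) = 1020(T − 23.9)
3030.2 T = 117855  ⇒  T ≈ 38.89 °C

T_f ≈ 38.9 °C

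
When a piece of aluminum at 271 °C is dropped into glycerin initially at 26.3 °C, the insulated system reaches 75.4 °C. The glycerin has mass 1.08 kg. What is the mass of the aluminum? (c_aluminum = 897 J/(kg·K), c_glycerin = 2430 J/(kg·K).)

m ≈ 0.734 kg

Setting the total heat transfer to zero:
m·897·(75.4 − 271) + 1.08·2430·(75.4 − 26.3) = 0
-175453 m = -128858
m = -128858/-175453 ≈ 0.7344 kg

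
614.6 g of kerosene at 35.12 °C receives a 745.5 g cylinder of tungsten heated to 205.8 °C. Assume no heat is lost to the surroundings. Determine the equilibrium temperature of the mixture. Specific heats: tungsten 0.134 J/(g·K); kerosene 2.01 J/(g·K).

Set heat shed by the hot body equal to heat absorbed by the cold body:
745.5×0.134×(205.8 − T) = 614.6×2.01×(T − 35.12)
99.9(205.8 − T) = 1235.3(T − 35.12)
1335.2 T = 63944  ⇒  T ≈ 47.89 °C

T_f ≈ 47.9 °C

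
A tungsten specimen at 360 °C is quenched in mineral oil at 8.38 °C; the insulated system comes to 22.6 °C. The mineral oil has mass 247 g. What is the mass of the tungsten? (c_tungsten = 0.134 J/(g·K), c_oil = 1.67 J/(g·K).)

Setting the total heat transfer to zero:
m×0.134×(22.6 − 360) + 247×1.67×(22.6 − 8.38) = 0
-45.21 m = -5865.6
m = -5865.6/-45.21 ≈ 129.7 g

m ≈ 130 g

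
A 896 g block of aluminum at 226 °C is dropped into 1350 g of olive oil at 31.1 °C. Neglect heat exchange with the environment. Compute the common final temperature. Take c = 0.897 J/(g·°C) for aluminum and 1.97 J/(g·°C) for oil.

T_f ≈ 76.3 °C

Set heat shed by the hot body equal to heat absorbed by the cold body:
896·0.897·(226 − T) = 1350·1.97·(T − 31.1)
803.71(226 − T) = 2659.5(T − 31.1)
3463.2 T = 264349  ⇒  T ≈ 76.33 °C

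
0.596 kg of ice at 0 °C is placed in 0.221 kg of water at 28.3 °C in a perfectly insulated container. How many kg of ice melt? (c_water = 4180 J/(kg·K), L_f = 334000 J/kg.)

Cooling the water to 0 °C releases 0.221×4180×28.3 = 26143 J.
Melting all 0.596 kg of ice would need 0.596×334000 = 199064 J.
That's not enough to melt it all — equilibrium is at 0 °C with ice remaining.
m_melted×334000 = 26143  ⇒  m_melted ≈ 0.07827 kg.

m_melted ≈ 0.0783 kg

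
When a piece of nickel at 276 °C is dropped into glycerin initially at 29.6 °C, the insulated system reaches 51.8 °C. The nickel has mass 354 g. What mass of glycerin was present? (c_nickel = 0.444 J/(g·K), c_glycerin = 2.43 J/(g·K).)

Heat lost by the nickel = heat gained by the glycerin:
354×0.444×(276 − 51.8) = m×2.43×(51.8 − 29.6)
53.95 m = 35239  ⇒  m ≈ 653.2 g

m ≈ 653 g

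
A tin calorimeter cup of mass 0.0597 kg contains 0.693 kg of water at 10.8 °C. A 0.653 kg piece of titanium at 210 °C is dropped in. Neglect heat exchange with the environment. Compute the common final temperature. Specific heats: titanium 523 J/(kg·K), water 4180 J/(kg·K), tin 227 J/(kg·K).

Net heat exchanged in the isolated system is zero:
0.653·523·(T − 210) + 0.693·4180·(T − 10.8) + 0.0597·227·(T − 10.8) = 0
341.52(T − 210) + 2896.7(T − 10.8) + 13.55(T − 10.8) = 0
(341.52 + 2896.7 + 13.55) T = 341.52·210 + 2896.7·10.8 + 13.55·10.8
T = 103150/3251.8 ≈ 31.72 °C

T_f ≈ 31.7 °C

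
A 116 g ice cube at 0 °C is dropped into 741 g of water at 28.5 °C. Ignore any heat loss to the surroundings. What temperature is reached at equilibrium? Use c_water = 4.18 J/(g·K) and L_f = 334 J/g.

Let T be the final temperature. ΣQ_i = 0:
fusion: m_ice L_f = 116·334 = 38744; meltwater 0→T: 116·4.18·T = 484.88 T; water cools: 741·4.18·(T − 28.5) = 3097.4(T − 28.5)
3582.3 T = 88275 − 38744 = 49531
T ≈ 13.83 °C. Since T > 0 °C, the all-ice-melts assumption holds.

T_f ≈ 13.8 °C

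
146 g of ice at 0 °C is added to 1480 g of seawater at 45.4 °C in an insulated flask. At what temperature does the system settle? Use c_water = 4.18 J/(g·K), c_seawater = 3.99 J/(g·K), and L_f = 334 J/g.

Net heat exchanged in the isolated system is zero:
melt ice: 146·334 = 48764; meltwater 0→T: 146·4.18·T = 610.28 T; seawater cools: 1480·3.99·(T − 45.4) = 5905.2(T − 45.4)
6515.5 T = 268096 − 48764 = 219332
T ≈ 33.66 °C (positive, so assuming full melt was valid).

T_f ≈ 33.7 °C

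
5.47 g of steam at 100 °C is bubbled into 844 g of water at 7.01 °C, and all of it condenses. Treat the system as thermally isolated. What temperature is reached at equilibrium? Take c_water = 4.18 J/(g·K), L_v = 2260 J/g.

Conservation of energy gives ΣQ = 0:
steam→water at 100 °C releases m L_v = 5.47·2260 = 12362; condensed water 100 °C→T: 22.86(T − 100); water warms: 844·4.18·(T − 7.01) = 3527.9(T − 7.01)
3550.8 T = 12362 + 2286.5 + 24731 = 39379
T ≈ 11.09 °C — below 100 °C, confirming all the steam condensed.

T_f ≈ 11.1 °C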